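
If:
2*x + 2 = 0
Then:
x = -1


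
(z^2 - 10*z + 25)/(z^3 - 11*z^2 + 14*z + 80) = (z - 5)/(z^2 - 6*z - 16)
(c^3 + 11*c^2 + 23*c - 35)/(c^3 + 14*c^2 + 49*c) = (c^2 + 4*c - 5)/(c*(c + 7))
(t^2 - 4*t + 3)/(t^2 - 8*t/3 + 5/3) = 3*(t - 3)/(3*t - 5)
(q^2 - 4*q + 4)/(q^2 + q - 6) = (q - 2)/(q + 3)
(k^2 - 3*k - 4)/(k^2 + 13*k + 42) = (k^2 - 3*k - 4)/(k^2 + 13*k + 42)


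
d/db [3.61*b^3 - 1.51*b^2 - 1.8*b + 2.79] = 10.83*b^2 - 3.02*b - 1.8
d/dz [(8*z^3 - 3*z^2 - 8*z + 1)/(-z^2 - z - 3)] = (-8*z^4 - 16*z^3 - 77*z^2 + 20*z + 25)/(z^4 + 2*z^3 + 7*z^2 + 6*z + 9)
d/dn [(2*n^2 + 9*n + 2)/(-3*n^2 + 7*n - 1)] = (41*n^2 + 8*n - 23)/(9*n^4 - 42*n^3 + 55*n^2 - 14*n + 1)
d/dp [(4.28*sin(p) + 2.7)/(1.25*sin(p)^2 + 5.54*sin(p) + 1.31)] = (-6.75*sin(p) + 2.675*cos(2*p) - 12.0262)*cos(p)/(1.25*sin(p)^2 + 5.54*sin(p) + 1.31)^2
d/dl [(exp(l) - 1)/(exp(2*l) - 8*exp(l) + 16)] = (-exp(l) - 2)*exp(l)/(exp(3*l) - 12*exp(2*l) + 48*exp(l) - 64)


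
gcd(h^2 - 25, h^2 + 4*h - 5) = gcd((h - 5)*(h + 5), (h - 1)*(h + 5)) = h + 5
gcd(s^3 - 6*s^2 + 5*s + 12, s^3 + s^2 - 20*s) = s - 4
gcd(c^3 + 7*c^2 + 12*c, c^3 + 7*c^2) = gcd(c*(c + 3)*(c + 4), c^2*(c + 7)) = c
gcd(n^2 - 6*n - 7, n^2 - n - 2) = n + 1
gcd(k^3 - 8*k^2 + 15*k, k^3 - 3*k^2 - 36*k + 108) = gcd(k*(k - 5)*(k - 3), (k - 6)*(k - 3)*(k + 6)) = k - 3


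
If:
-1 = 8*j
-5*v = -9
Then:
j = -1/8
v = 9/5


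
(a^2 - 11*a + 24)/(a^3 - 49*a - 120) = (a - 3)/(a^2 + 8*a + 15)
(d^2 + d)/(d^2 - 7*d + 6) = d*(d + 1)/(d^2 - 7*d + 6)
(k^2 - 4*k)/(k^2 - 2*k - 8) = k/(k + 2)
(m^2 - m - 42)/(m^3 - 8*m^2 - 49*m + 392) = (m + 6)/(m^2 - m - 56)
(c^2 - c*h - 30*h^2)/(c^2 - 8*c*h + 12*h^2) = (c + 5*h)/(c - 2*h)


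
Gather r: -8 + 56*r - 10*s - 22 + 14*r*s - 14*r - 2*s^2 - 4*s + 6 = r*(14*s + 42) - 2*s^2 - 14*s - 24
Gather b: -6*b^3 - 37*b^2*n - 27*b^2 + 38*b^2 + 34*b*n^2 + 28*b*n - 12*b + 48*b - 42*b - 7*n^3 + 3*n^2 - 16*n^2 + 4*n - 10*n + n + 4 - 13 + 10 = -6*b^3 + b^2*(11 - 37*n) + b*(34*n^2 + 28*n - 6) - 7*n^3 - 13*n^2 - 5*n + 1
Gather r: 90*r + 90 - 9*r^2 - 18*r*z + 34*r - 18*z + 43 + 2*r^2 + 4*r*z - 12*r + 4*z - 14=-7*r^2 + r*(112 - 14*z) - 14*z + 119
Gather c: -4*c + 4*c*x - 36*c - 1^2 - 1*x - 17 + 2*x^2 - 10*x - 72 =c*(4*x - 40) + 2*x^2 - 11*x - 90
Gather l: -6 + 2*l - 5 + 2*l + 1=4*l - 10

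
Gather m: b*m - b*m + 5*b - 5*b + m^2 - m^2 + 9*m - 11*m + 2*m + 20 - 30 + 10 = 0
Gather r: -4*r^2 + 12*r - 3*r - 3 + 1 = -4*r^2 + 9*r - 2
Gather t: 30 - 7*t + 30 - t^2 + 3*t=-t^2 - 4*t + 60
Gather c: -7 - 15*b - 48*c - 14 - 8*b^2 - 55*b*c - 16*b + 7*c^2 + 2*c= -8*b^2 - 31*b + 7*c^2 + c*(-55*b - 46) - 21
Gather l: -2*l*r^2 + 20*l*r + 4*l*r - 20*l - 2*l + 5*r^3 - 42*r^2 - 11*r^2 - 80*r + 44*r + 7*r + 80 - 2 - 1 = l*(-2*r^2 + 24*r - 22) + 5*r^3 - 53*r^2 - 29*r + 77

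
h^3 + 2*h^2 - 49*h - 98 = (h - 7)*(h + 2)*(h + 7)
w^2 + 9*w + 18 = (w + 3)*(w + 6)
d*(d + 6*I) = d^2 + 6*I*d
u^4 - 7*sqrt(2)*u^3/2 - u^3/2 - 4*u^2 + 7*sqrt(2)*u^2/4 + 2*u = u*(u - 1/2)*(u - 4*sqrt(2))*(u + sqrt(2)/2)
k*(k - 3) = k^2 - 3*k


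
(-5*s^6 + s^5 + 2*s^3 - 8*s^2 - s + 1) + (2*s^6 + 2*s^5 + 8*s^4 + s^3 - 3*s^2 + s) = -3*s^6 + 3*s^5 + 8*s^4 + 3*s^3 - 11*s^2 + 1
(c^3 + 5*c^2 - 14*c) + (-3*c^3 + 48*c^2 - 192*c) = -2*c^3 + 53*c^2 - 206*c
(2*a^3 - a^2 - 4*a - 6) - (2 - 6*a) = 2*a^3 - a^2 + 2*a - 8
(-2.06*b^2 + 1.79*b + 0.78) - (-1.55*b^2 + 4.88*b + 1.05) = -0.51*b^2 - 3.09*b - 0.27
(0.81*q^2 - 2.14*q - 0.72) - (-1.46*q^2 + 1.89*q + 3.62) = 2.27*q^2 - 4.03*q - 4.34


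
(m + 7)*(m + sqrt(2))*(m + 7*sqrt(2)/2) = m^3 + 9*sqrt(2)*m^2/2 + 7*m^2 + 7*m + 63*sqrt(2)*m/2 + 49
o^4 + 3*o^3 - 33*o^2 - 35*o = o*(o - 5)*(o + 1)*(o + 7)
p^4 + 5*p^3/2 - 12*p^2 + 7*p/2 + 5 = (p - 2)*(p - 1)*(p + 1/2)*(p + 5)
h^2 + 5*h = h*(h + 5)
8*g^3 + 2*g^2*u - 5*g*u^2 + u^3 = (-4*g + u)*(-2*g + u)*(g + u)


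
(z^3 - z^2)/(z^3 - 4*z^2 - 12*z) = z*(1 - z)/(-z^2 + 4*z + 12)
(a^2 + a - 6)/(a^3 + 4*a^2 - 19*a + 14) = (a + 3)/(a^2 + 6*a - 7)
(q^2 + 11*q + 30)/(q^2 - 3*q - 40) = (q + 6)/(q - 8)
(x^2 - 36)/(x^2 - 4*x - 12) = (x + 6)/(x + 2)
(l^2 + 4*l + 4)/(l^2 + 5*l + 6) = (l + 2)/(l + 3)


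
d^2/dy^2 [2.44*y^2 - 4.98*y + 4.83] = 4.88000000000000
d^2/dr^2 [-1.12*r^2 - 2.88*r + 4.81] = -2.24000000000000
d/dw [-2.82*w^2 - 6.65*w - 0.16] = -5.64*w - 6.65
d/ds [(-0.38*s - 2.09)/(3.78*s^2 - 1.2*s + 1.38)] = (1.4364*s^2 + 15.8004*s - 3.0324)/(14.2884*s^4 - 9.072*s^3 + 11.8728*s^2 - 3.312*s + 1.9044)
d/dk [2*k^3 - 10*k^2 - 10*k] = 6*k^2 - 20*k - 10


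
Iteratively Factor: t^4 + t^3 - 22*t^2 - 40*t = (t + 2)*(t^3 - t^2 - 20*t) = (t - 5)*(t + 2)*(t^2 + 4*t) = (t - 5)*(t + 2)*(t + 4)*(t)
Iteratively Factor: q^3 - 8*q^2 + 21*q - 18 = (q - 3)*(q^2 - 5*q + 6) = (q - 3)^2*(q - 2)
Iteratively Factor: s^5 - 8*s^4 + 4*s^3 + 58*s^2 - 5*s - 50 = (s + 2)*(s^4 - 10*s^3 + 24*s^2 + 10*s - 25) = (s + 1)*(s + 2)*(s^3 - 11*s^2 + 35*s - 25) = (s - 5)*(s + 1)*(s + 2)*(s^2 - 6*s + 5) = (s - 5)^2*(s + 1)*(s + 2)*(s - 1)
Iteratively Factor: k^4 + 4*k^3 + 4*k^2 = (k)*(k^3 + 4*k^2 + 4*k) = k^2*(k^2 + 4*k + 4) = k^2*(k + 2)*(k + 2)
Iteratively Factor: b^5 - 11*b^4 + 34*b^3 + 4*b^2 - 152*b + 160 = (b + 2)*(b^4 - 13*b^3 + 60*b^2 - 116*b + 80) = (b - 4)*(b + 2)*(b^3 - 9*b^2 + 24*b - 20) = (b - 4)*(b - 2)*(b + 2)*(b^2 - 7*b + 10) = (b - 5)*(b - 4)*(b - 2)*(b + 2)*(b - 2)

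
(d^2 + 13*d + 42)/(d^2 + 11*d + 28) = (d + 6)/(d + 4)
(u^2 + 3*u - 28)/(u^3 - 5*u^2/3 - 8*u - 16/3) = 3*(u + 7)/(3*u^2 + 7*u + 4)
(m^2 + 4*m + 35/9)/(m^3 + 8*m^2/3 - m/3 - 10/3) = (m + 7/3)/(m^2 + m - 2)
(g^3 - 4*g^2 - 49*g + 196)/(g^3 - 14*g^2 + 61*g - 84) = (g + 7)/(g - 3)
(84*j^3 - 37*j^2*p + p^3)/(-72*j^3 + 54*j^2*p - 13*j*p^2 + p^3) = (7*j + p)/(-6*j + p)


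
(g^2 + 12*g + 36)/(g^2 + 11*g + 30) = (g + 6)/(g + 5)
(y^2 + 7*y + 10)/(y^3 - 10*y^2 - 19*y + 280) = (y + 2)/(y^2 - 15*y + 56)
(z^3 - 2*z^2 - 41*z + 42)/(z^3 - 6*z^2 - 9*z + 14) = (z + 6)/(z + 2)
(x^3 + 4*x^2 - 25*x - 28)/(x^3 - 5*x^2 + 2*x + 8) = (x + 7)/(x - 2)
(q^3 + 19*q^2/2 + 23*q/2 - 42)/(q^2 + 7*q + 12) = (2*q^2 + 11*q - 21)/(2*(q + 3))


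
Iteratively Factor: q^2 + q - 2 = (q + 2)*(q - 1)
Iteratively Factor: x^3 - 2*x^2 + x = (x)*(x^2 - 2*x + 1) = x*(x - 1)*(x - 1)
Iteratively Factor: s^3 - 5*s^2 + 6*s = (s - 2)*(s^2 - 3*s) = s*(s - 2)*(s - 3)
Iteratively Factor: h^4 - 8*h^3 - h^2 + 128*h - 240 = (h - 3)*(h^3 - 5*h^2 - 16*h + 80) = (h - 3)*(h + 4)*(h^2 - 9*h + 20) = (h - 4)*(h - 3)*(h + 4)*(h - 5)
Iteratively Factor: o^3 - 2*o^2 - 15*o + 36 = (o - 3)*(o^2 + o - 12) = (o - 3)^2*(o + 4)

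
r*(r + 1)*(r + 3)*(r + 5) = r^4 + 9*r^3 + 23*r^2 + 15*r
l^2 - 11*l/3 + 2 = (l - 3)*(l - 2/3)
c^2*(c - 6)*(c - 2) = c^4 - 8*c^3 + 12*c^2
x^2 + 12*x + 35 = (x + 5)*(x + 7)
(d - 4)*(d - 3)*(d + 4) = d^3 - 3*d^2 - 16*d + 48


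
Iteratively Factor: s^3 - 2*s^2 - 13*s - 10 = (s - 5)*(s^2 + 3*s + 2) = (s - 5)*(s + 2)*(s + 1)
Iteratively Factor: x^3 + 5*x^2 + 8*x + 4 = (x + 2)*(x^2 + 3*x + 2) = (x + 1)*(x + 2)*(x + 2)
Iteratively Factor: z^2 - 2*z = (z - 2)*(z)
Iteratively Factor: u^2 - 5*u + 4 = (u - 1)*(u - 4)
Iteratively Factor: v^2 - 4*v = (v - 4)*(v)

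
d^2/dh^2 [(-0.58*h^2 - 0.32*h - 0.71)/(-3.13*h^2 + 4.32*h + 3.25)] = (21.955072*h^3 + 77.135094*h^2 - 38.070816*h + 44.212458)/(30.664297*h^6 - 126.967824*h^5 + 79.720161*h^4 + 183.049632*h^3 - 82.776525*h^2 - 136.89*h - 34.328125)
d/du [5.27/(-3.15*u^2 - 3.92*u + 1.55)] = (33.201*u + 20.6584)/(3.15*u^2 + 3.92*u - 1.55)^2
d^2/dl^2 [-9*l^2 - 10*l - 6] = -18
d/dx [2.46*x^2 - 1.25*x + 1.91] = 4.92*x - 1.25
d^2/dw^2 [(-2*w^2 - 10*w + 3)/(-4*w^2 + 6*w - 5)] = 4*(104*w^3 - 132*w^2 - 192*w + 151)/(64*w^6 - 288*w^5 + 672*w^4 - 936*w^3 + 840*w^2 - 450*w + 125)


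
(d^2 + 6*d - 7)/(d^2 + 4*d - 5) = (d + 7)/(d + 5)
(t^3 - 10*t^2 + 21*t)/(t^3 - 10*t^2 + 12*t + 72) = t*(t^2 - 10*t + 21)/(t^3 - 10*t^2 + 12*t + 72)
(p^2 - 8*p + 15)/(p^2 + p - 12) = (p - 5)/(p + 4)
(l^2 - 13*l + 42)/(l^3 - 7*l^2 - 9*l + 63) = (l - 6)/(l^2 - 9)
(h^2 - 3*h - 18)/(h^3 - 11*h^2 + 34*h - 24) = (h + 3)/(h^2 - 5*h + 4)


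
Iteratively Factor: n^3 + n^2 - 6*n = (n + 3)*(n^2 - 2*n) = n*(n + 3)*(n - 2)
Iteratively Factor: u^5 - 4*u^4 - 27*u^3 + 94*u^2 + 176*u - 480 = (u - 5)*(u^4 + u^3 - 22*u^2 - 16*u + 96) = (u - 5)*(u + 4)*(u^3 - 3*u^2 - 10*u + 24) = (u - 5)*(u + 3)*(u + 4)*(u^2 - 6*u + 8) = (u - 5)*(u - 4)*(u + 3)*(u + 4)*(u - 2)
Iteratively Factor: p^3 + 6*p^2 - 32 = (p + 4)*(p^2 + 2*p - 8) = (p - 2)*(p + 4)*(p + 4)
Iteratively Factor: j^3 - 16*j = (j)*(j^2 - 16) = j*(j + 4)*(j - 4)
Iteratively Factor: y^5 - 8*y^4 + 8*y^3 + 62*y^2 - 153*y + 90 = (y - 2)*(y^4 - 6*y^3 - 4*y^2 + 54*y - 45) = (y - 5)*(y - 2)*(y^3 - y^2 - 9*y + 9) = (y - 5)*(y - 2)*(y + 3)*(y^2 - 4*y + 3) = (y - 5)*(y - 2)*(y - 1)*(y + 3)*(y - 3)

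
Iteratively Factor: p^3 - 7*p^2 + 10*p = (p)*(p^2 - 7*p + 10) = p*(p - 2)*(p - 5)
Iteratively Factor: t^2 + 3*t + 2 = (t + 1)*(t + 2)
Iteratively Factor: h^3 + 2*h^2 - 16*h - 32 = (h + 4)*(h^2 - 2*h - 8) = (h + 2)*(h + 4)*(h - 4)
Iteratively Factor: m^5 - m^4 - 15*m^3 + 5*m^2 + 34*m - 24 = (m - 1)*(m^4 - 15*m^2 - 10*m + 24) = (m - 1)*(m + 3)*(m^3 - 3*m^2 - 6*m + 8) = (m - 1)^2*(m + 3)*(m^2 - 2*m - 8) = (m - 4)*(m - 1)^2*(m + 3)*(m + 2)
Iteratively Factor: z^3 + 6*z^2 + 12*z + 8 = (z + 2)*(z^2 + 4*z + 4) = (z + 2)^2*(z + 2)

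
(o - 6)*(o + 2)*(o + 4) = o^3 - 28*o - 48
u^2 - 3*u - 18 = (u - 6)*(u + 3)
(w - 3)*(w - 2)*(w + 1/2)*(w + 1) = w^4 - 7*w^3/2 - w^2 + 13*w/2 + 3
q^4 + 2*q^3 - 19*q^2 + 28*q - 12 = (q - 2)*(q - 1)^2*(q + 6)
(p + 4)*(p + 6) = p^2 + 10*p + 24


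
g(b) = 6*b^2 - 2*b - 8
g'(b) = 12*b - 2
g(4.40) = 99.36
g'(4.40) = 50.80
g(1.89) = 9.65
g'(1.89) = 20.68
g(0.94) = -4.58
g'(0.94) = 9.28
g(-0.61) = -4.55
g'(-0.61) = -9.32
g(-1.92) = 17.96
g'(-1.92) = -25.04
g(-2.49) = 34.18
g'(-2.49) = -31.88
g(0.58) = -7.14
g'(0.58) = 4.96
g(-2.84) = 46.07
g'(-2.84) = -36.08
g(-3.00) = 52.00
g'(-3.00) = -38.00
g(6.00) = 196.00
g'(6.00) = 70.00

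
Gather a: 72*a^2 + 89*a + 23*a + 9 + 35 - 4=72*a^2 + 112*a + 40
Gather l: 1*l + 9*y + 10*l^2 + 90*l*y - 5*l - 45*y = 10*l^2 + l*(90*y - 4) - 36*y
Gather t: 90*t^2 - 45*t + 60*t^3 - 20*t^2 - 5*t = 60*t^3 + 70*t^2 - 50*t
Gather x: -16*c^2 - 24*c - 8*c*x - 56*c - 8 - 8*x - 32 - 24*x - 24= -16*c^2 - 80*c + x*(-8*c - 32) - 64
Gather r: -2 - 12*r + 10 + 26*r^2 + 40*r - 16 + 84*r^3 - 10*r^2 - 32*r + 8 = 84*r^3 + 16*r^2 - 4*r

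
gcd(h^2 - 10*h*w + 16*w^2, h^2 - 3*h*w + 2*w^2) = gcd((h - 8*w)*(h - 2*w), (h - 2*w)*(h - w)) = -h + 2*w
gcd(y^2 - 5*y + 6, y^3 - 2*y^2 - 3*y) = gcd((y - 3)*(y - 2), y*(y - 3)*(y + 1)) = y - 3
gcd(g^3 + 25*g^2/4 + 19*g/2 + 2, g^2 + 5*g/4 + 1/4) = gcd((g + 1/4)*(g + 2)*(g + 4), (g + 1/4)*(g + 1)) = g + 1/4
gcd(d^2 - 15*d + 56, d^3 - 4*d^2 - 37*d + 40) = d - 8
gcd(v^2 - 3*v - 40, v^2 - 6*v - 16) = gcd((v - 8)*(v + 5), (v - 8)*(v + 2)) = v - 8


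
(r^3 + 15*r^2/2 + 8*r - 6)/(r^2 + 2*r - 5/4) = 2*(r^2 + 8*r + 12)/(2*r + 5)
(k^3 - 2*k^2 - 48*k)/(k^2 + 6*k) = k - 8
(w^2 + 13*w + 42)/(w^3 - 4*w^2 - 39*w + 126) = (w + 7)/(w^2 - 10*w + 21)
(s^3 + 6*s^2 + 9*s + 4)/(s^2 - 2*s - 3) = (s^2 + 5*s + 4)/(s - 3)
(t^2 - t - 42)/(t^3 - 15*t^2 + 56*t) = (t + 6)/(t*(t - 8))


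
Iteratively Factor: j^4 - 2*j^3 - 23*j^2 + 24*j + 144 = (j - 4)*(j^3 + 2*j^2 - 15*j - 36) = (j - 4)^2*(j^2 + 6*j + 9) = (j - 4)^2*(j + 3)*(j + 3)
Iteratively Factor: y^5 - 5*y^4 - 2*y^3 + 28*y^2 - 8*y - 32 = (y - 4)*(y^4 - y^3 - 6*y^2 + 4*y + 8) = (y - 4)*(y + 1)*(y^3 - 2*y^2 - 4*y + 8) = (y - 4)*(y + 1)*(y + 2)*(y^2 - 4*y + 4) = (y - 4)*(y - 2)*(y + 1)*(y + 2)*(y - 2)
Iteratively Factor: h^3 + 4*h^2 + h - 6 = (h - 1)*(h^2 + 5*h + 6) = (h - 1)*(h + 3)*(h + 2)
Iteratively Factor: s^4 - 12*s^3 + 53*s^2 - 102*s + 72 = (s - 4)*(s^3 - 8*s^2 + 21*s - 18) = (s - 4)*(s - 2)*(s^2 - 6*s + 9) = (s - 4)*(s - 3)*(s - 2)*(s - 3)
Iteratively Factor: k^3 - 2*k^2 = (k)*(k^2 - 2*k) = k*(k - 2)*(k)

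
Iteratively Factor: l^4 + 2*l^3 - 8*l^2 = (l - 2)*(l^3 + 4*l^2) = l*(l - 2)*(l^2 + 4*l) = l^2*(l - 2)*(l + 4)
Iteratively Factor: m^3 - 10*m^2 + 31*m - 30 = (m - 3)*(m^2 - 7*m + 10) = (m - 5)*(m - 3)*(m - 2)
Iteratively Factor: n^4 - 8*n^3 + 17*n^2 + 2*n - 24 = (n - 4)*(n^3 - 4*n^2 + n + 6) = (n - 4)*(n + 1)*(n^2 - 5*n + 6) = (n - 4)*(n - 3)*(n + 1)*(n - 2)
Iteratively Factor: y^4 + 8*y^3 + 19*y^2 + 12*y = (y)*(y^3 + 8*y^2 + 19*y + 12) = y*(y + 4)*(y^2 + 4*y + 3) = y*(y + 1)*(y + 4)*(y + 3)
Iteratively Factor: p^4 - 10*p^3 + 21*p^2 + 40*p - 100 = (p - 2)*(p^3 - 8*p^2 + 5*p + 50) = (p - 5)*(p - 2)*(p^2 - 3*p - 10) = (p - 5)*(p - 2)*(p + 2)*(p - 5)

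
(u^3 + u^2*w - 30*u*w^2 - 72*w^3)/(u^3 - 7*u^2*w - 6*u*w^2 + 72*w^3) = (u + 4*w)/(u - 4*w)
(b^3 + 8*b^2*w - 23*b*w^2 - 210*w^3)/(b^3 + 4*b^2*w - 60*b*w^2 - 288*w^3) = (-b^2 - 2*b*w + 35*w^2)/(-b^2 + 2*b*w + 48*w^2)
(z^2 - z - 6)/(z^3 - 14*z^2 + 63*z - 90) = (z + 2)/(z^2 - 11*z + 30)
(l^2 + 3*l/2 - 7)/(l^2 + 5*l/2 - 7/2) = (l - 2)/(l - 1)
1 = 1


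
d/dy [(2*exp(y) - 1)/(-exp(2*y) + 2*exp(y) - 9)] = 2*(exp(2*y) - exp(y) - 8)*exp(y)/(exp(4*y) - 4*exp(3*y) + 22*exp(2*y) - 36*exp(y) + 81)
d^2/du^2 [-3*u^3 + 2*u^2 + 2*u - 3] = 4 - 18*u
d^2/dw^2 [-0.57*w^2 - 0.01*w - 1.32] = -1.14000000000000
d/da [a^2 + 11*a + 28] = 2*a + 11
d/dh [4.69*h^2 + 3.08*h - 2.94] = 9.38*h + 3.08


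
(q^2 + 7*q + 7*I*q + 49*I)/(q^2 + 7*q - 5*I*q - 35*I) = (q + 7*I)/(q - 5*I)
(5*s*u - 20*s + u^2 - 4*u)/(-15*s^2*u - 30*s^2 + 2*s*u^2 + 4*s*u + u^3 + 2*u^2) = (4 - u)/(3*s*u + 6*s - u^2 - 2*u)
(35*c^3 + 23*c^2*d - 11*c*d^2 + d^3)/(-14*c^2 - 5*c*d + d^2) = (-5*c^2 - 4*c*d + d^2)/(2*c + d)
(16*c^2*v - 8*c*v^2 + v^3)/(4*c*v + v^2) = (16*c^2 - 8*c*v + v^2)/(4*c + v)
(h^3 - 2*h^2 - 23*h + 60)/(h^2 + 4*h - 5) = (h^2 - 7*h + 12)/(h - 1)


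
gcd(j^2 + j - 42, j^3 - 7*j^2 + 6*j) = j - 6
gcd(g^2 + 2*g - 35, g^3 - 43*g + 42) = g + 7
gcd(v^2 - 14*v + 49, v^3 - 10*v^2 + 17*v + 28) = v - 7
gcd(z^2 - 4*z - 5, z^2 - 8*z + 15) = z - 5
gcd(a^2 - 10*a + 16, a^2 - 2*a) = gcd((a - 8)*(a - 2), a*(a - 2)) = a - 2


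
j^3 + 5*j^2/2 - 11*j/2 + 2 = (j - 1)*(j - 1/2)*(j + 4)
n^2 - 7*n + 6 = (n - 6)*(n - 1)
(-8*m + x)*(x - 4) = -8*m*x + 32*m + x^2 - 4*x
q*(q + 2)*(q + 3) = q^3 + 5*q^2 + 6*q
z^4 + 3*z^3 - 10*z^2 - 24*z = z*(z - 3)*(z + 2)*(z + 4)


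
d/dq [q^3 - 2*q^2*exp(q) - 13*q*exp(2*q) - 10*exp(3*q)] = -2*q^2*exp(q) + 3*q^2 - 26*q*exp(2*q) - 4*q*exp(q) - 30*exp(3*q) - 13*exp(2*q)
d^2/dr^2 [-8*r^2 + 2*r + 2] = -16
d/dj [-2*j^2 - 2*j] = -4*j - 2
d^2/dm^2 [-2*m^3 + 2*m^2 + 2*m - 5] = 4 - 12*m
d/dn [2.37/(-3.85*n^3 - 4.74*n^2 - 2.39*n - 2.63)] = (27.3735*n^2 + 22.4676*n + 5.6643)/(3.85*n^3 + 4.74*n^2 + 2.39*n + 2.63)^2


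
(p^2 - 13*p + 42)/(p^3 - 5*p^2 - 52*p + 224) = (p^2 - 13*p + 42)/(p^3 - 5*p^2 - 52*p + 224)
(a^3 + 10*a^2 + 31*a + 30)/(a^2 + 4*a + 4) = (a^2 + 8*a + 15)/(a + 2)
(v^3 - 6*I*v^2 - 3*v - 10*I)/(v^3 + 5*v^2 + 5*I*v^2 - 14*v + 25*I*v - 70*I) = (v^3 - 6*I*v^2 - 3*v - 10*I)/(v^3 + 5*v^2*(1 + I) + v*(-14 + 25*I) - 70*I)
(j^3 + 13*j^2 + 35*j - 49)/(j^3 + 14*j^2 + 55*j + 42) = (j^2 + 6*j - 7)/(j^2 + 7*j + 6)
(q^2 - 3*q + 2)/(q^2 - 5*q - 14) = (-q^2 + 3*q - 2)/(-q^2 + 5*q + 14)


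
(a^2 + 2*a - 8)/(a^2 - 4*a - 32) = (a - 2)/(a - 8)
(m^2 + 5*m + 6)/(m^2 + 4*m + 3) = (m + 2)/(m + 1)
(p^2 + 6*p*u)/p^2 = (p + 6*u)/p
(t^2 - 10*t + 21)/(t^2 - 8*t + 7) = (t - 3)/(t - 1)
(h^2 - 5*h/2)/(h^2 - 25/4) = 2*h/(2*h + 5)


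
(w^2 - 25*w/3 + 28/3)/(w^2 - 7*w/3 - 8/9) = 3*(-3*w^2 + 25*w - 28)/(-9*w^2 + 21*w + 8)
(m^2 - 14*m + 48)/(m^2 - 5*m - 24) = (m - 6)/(m + 3)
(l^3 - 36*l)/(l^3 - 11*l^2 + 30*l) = (l + 6)/(l - 5)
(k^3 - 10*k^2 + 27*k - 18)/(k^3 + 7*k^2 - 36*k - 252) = (k^2 - 4*k + 3)/(k^2 + 13*k + 42)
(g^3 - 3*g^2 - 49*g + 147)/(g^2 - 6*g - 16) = (-g^3 + 3*g^2 + 49*g - 147)/(-g^2 + 6*g + 16)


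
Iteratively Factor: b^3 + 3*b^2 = (b + 3)*(b^2) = b*(b + 3)*(b)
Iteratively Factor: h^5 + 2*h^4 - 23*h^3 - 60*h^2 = (h)*(h^4 + 2*h^3 - 23*h^2 - 60*h) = h*(h - 5)*(h^3 + 7*h^2 + 12*h) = h*(h - 5)*(h + 3)*(h^2 + 4*h) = h^2*(h - 5)*(h + 3)*(h + 4)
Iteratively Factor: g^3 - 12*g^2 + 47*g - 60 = (g - 3)*(g^2 - 9*g + 20) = (g - 5)*(g - 3)*(g - 4)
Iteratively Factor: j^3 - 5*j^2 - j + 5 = (j - 5)*(j^2 - 1) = (j - 5)*(j - 1)*(j + 1)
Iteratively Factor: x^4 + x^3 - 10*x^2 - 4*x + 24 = (x - 2)*(x^3 + 3*x^2 - 4*x - 12) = (x - 2)^2*(x^2 + 5*x + 6) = (x - 2)^2*(x + 3)*(x + 2)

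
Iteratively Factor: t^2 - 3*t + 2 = (t - 2)*(t - 1)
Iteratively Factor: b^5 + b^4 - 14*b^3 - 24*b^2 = (b - 4)*(b^4 + 5*b^3 + 6*b^2) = (b - 4)*(b + 3)*(b^3 + 2*b^2) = b*(b - 4)*(b + 3)*(b^2 + 2*b) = b^2*(b - 4)*(b + 3)*(b + 2)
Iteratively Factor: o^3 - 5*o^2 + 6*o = (o)*(o^2 - 5*o + 6) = o*(o - 3)*(o - 2)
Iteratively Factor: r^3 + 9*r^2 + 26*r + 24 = (r + 4)*(r^2 + 5*r + 6) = (r + 2)*(r + 4)*(r + 3)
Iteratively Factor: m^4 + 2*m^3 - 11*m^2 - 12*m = (m)*(m^3 + 2*m^2 - 11*m - 12) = m*(m + 4)*(m^2 - 2*m - 3) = m*(m - 3)*(m + 4)*(m + 1)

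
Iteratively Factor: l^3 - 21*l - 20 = (l - 5)*(l^2 + 5*l + 4) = (l - 5)*(l + 1)*(l + 4)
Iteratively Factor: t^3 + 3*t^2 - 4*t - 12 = (t - 2)*(t^2 + 5*t + 6) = (t - 2)*(t + 2)*(t + 3)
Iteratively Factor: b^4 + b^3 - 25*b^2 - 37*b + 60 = (b + 3)*(b^3 - 2*b^2 - 19*b + 20) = (b + 3)*(b + 4)*(b^2 - 6*b + 5) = (b - 1)*(b + 3)*(b + 4)*(b - 5)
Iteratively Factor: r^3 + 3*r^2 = (r)*(r^2 + 3*r) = r*(r + 3)*(r)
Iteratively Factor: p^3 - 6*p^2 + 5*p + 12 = (p - 4)*(p^2 - 2*p - 3) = (p - 4)*(p - 3)*(p + 1)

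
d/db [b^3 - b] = 3*b^2 - 1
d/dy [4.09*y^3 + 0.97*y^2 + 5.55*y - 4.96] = 12.27*y^2 + 1.94*y + 5.55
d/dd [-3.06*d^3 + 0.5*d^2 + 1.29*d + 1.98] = -9.18*d^2 + 1.0*d + 1.29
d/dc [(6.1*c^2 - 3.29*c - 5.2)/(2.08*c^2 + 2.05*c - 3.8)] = (19.3482*c^2 - 24.728*c + 23.162)/(4.3264*c^4 + 8.528*c^3 - 11.6055*c^2 - 15.58*c + 14.44)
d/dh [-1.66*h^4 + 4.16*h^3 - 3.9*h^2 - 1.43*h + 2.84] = -6.64*h^3 + 12.48*h^2 - 7.8*h - 1.43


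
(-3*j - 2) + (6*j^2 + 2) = 6*j^2 - 3*j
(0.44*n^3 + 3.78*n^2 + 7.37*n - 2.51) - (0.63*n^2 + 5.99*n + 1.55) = 0.44*n^3 + 3.15*n^2 + 1.38*n - 4.06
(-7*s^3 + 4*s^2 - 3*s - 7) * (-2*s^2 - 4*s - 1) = 14*s^5 + 20*s^4 - 3*s^3 + 22*s^2 + 31*s + 7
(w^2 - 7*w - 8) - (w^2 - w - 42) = 34 - 6*w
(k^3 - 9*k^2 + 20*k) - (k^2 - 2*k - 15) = k^3 - 10*k^2 + 22*k + 15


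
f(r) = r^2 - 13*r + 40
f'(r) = 2*r - 13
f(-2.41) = 77.14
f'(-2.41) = -17.82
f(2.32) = 15.22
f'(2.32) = -8.36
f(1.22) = 25.63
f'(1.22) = -10.56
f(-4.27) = 113.74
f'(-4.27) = -21.54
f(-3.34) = 94.58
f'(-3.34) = -19.68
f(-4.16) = 111.39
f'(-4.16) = -21.32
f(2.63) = 12.73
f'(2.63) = -7.74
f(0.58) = 32.80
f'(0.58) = -11.84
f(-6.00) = 154.00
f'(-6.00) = -25.00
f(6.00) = -2.00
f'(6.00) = -1.00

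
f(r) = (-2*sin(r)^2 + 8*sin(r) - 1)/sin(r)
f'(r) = (-4*sin(r)*cos(r) + 8*cos(r))/sin(r) - (-2*sin(r)^2 + 8*sin(r) - 1)*cos(r)/sin(r)^2 = cos(r)*cos(2*r)/sin(r)^2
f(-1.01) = 10.87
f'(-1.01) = -0.32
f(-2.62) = 11.00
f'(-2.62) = -1.76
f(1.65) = 5.00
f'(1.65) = 0.08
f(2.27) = 5.16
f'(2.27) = 0.19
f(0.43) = 4.77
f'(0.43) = 3.41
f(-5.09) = 5.07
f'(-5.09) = -0.31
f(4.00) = 10.83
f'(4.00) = 0.17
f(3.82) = 10.85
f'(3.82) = -0.42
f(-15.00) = 10.84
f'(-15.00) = -0.28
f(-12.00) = 5.06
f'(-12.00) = 1.24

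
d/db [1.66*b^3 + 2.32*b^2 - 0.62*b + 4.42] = 4.98*b^2 + 4.64*b - 0.62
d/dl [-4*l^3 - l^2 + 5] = 2*l*(-6*l - 1)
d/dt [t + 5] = 1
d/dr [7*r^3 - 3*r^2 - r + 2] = 21*r^2 - 6*r - 1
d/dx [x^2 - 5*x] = 2*x - 5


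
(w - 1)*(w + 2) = w^2 + w - 2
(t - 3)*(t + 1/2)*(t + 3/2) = t^3 - t^2 - 21*t/4 - 9/4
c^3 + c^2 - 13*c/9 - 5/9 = (c - 1)*(c + 1/3)*(c + 5/3)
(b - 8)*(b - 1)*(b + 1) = b^3 - 8*b^2 - b + 8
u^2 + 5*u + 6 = (u + 2)*(u + 3)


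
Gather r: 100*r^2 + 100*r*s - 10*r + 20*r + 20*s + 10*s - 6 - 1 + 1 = 100*r^2 + r*(100*s + 10) + 30*s - 6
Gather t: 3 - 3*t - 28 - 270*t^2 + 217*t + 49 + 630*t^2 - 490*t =360*t^2 - 276*t + 24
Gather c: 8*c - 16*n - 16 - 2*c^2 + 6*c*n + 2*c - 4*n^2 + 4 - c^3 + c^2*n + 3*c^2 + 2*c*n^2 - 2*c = -c^3 + c^2*(n + 1) + c*(2*n^2 + 6*n + 8) - 4*n^2 - 16*n - 12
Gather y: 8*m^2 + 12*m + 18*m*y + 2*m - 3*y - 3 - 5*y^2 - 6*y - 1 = 8*m^2 + 14*m - 5*y^2 + y*(18*m - 9) - 4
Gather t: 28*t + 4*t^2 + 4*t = 4*t^2 + 32*t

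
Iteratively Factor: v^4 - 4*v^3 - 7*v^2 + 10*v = (v + 2)*(v^3 - 6*v^2 + 5*v) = (v - 5)*(v + 2)*(v^2 - v) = v*(v - 5)*(v + 2)*(v - 1)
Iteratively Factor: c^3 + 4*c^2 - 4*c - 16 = (c + 2)*(c^2 + 2*c - 8) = (c + 2)*(c + 4)*(c - 2)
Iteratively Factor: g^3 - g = (g)*(g^2 - 1) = g*(g + 1)*(g - 1)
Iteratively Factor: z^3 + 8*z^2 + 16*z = (z)*(z^2 + 8*z + 16) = z*(z + 4)*(z + 4)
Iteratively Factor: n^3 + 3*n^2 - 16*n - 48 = (n + 3)*(n^2 - 16) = (n - 4)*(n + 3)*(n + 4)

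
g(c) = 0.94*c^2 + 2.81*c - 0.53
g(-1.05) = -2.44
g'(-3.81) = -4.35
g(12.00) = 168.55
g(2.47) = 12.15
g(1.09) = 3.65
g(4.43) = 30.37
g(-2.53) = -1.62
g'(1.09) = 4.86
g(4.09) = 26.69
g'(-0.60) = 1.68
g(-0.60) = -1.88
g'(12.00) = 25.37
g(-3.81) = 2.41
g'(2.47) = 7.45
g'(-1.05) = 0.84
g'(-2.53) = -1.95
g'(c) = 1.88*c + 2.81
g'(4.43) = 11.14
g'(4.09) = 10.50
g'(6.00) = 14.09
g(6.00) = 50.17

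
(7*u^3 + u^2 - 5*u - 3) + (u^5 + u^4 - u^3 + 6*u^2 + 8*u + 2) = u^5 + u^4 + 6*u^3 + 7*u^2 + 3*u - 1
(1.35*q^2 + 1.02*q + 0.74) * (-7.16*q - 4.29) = -9.666*q^3 - 13.0947*q^2 - 9.6742*q - 3.1746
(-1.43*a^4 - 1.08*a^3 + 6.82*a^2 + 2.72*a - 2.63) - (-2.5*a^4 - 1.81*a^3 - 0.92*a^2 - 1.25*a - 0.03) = 1.07*a^4 + 0.73*a^3 + 7.74*a^2 + 3.97*a - 2.6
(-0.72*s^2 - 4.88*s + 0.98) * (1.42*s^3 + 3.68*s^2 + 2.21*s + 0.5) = -1.0224*s^5 - 9.5792*s^4 - 18.158*s^3 - 7.5384*s^2 - 0.2742*s + 0.49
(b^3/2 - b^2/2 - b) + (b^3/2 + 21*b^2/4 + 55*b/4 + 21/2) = b^3 + 19*b^2/4 + 51*b/4 + 21/2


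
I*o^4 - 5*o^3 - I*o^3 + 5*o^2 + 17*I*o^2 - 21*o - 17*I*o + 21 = (o - 3*I)*(o + I)*(o + 7*I)*(I*o - I)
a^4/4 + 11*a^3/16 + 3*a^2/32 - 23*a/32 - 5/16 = (a/2 + 1/4)*(a/2 + 1)*(a - 1)*(a + 5/4)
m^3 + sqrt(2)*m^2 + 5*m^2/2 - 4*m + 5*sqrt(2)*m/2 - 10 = (m + 5/2)*(m - sqrt(2))*(m + 2*sqrt(2))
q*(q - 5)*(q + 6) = q^3 + q^2 - 30*q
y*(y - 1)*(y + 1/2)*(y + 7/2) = y^4 + 3*y^3 - 9*y^2/4 - 7*y/4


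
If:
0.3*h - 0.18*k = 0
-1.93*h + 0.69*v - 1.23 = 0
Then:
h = 0.357512953367876*v - 0.637305699481865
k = 0.595854922279793*v - 1.06217616580311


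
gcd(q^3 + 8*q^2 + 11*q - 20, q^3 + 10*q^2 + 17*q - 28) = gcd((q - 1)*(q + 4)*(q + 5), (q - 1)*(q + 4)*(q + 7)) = q^2 + 3*q - 4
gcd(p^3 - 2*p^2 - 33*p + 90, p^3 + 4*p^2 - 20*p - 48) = p + 6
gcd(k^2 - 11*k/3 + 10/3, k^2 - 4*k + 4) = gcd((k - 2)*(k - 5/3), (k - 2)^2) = k - 2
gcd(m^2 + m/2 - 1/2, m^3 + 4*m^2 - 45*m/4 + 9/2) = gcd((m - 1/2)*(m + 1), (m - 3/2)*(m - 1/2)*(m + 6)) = m - 1/2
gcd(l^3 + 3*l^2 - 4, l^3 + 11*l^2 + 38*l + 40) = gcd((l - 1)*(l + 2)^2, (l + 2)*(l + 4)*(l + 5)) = l + 2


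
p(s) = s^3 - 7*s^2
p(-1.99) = -35.60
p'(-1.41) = 25.70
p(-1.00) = -8.00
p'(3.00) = -15.00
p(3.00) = -36.00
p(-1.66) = -23.86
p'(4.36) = -4.01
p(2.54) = -28.77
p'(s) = 3*s^2 - 14*s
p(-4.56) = -240.37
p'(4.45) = -2.89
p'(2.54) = -16.21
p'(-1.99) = 39.74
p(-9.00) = -1296.00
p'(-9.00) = 369.00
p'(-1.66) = 31.51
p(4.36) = -50.19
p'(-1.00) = 17.00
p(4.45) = -50.50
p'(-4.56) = 126.22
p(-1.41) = -16.72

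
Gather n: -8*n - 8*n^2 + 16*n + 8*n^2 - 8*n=0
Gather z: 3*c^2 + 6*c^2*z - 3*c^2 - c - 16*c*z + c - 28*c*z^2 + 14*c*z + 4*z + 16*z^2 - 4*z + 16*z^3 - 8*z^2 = 16*z^3 + z^2*(8 - 28*c) + z*(6*c^2 - 2*c)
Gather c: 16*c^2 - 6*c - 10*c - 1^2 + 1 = 16*c^2 - 16*c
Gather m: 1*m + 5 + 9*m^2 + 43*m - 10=9*m^2 + 44*m - 5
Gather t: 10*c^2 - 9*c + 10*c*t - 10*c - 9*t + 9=10*c^2 - 19*c + t*(10*c - 9) + 9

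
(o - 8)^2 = o^2 - 16*o + 64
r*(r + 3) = r^2 + 3*r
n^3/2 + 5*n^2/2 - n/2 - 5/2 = (n/2 + 1/2)*(n - 1)*(n + 5)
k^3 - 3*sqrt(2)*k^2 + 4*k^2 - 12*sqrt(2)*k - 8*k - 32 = (k + 4)*(k - 4*sqrt(2))*(k + sqrt(2))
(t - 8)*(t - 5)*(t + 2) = t^3 - 11*t^2 + 14*t + 80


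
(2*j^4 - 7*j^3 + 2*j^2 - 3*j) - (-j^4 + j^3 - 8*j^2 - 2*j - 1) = 3*j^4 - 8*j^3 + 10*j^2 - j + 1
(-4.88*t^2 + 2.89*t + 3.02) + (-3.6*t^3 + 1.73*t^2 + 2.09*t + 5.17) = -3.6*t^3 - 3.15*t^2 + 4.98*t + 8.19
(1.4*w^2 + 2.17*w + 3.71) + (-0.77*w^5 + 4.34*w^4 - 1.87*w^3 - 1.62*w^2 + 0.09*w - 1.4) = -0.77*w^5 + 4.34*w^4 - 1.87*w^3 - 0.22*w^2 + 2.26*w + 2.31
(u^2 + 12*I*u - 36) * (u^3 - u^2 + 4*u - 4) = u^5 - u^4 + 12*I*u^4 - 32*u^3 - 12*I*u^3 + 32*u^2 + 48*I*u^2 - 144*u - 48*I*u + 144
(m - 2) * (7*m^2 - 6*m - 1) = 7*m^3 - 20*m^2 + 11*m + 2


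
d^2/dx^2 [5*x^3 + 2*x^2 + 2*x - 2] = 30*x + 4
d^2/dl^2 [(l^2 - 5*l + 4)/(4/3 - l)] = 48/(27*l^3 - 108*l^2 + 144*l - 64)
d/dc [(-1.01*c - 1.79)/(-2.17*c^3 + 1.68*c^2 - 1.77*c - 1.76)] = (-4.3834*c^3 - 9.9561*c^2 + 6.0144*c - 1.3907)/(4.7089*c^6 - 7.2912*c^5 + 10.5042*c^4 + 1.6912*c^3 - 2.7807*c^2 + 6.2304*c + 3.0976)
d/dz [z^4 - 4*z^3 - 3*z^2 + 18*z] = 4*z^3 - 12*z^2 - 6*z + 18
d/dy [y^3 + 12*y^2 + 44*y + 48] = 3*y^2 + 24*y + 44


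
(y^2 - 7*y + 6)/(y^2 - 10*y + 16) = (y^2 - 7*y + 6)/(y^2 - 10*y + 16)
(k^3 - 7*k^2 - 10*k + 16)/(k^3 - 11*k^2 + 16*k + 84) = (k^2 - 9*k + 8)/(k^2 - 13*k + 42)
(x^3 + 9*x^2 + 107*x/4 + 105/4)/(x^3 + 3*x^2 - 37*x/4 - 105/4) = (x + 3)/(x - 3)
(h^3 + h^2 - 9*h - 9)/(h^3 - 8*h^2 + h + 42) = (h^2 + 4*h + 3)/(h^2 - 5*h - 14)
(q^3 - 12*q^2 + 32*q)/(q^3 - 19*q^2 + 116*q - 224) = q/(q - 7)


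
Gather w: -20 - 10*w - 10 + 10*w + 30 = 0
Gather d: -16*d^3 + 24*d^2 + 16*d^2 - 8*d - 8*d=-16*d^3 + 40*d^2 - 16*d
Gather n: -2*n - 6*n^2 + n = -6*n^2 - n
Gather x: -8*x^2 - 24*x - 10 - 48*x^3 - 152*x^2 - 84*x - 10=-48*x^3 - 160*x^2 - 108*x - 20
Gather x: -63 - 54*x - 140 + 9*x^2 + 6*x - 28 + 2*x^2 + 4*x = 11*x^2 - 44*x - 231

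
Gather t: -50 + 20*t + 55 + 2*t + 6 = 22*t + 11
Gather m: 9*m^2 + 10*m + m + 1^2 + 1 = 9*m^2 + 11*m + 2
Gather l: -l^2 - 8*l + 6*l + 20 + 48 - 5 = -l^2 - 2*l + 63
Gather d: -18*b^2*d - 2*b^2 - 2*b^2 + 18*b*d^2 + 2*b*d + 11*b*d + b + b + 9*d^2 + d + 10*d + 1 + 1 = -4*b^2 + 2*b + d^2*(18*b + 9) + d*(-18*b^2 + 13*b + 11) + 2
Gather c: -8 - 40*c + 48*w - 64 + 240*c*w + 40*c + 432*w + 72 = 240*c*w + 480*w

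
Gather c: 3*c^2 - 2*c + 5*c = 3*c^2 + 3*c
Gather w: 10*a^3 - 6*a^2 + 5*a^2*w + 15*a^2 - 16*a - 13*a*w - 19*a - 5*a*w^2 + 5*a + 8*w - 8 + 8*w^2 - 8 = 10*a^3 + 9*a^2 - 30*a + w^2*(8 - 5*a) + w*(5*a^2 - 13*a + 8) - 16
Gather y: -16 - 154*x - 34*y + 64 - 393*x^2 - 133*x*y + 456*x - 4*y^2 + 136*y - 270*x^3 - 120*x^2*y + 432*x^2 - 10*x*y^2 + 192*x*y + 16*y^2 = -270*x^3 + 39*x^2 + 302*x + y^2*(12 - 10*x) + y*(-120*x^2 + 59*x + 102) + 48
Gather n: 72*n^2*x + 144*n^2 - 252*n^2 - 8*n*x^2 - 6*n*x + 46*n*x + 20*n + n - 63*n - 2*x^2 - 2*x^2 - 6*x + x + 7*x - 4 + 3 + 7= n^2*(72*x - 108) + n*(-8*x^2 + 40*x - 42) - 4*x^2 + 2*x + 6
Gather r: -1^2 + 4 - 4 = -1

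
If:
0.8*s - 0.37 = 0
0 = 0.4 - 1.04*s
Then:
No Solution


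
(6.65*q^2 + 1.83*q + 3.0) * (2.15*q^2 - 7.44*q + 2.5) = 14.2975*q^4 - 45.5415*q^3 + 9.4598*q^2 - 17.745*q + 7.5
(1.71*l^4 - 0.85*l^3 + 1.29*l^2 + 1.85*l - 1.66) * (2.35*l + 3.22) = 4.0185*l^5 + 3.5087*l^4 + 0.2945*l^3 + 8.5013*l^2 + 2.056*l - 5.3452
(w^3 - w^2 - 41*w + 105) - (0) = w^3 - w^2 - 41*w + 105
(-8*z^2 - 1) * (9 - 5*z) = 40*z^3 - 72*z^2 + 5*z - 9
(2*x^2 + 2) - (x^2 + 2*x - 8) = x^2 - 2*x + 10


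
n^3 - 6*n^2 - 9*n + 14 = (n - 7)*(n - 1)*(n + 2)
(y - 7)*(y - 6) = y^2 - 13*y + 42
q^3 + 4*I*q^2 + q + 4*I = (q - I)*(q + I)*(q + 4*I)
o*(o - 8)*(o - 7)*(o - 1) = o^4 - 16*o^3 + 71*o^2 - 56*o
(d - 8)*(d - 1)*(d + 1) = d^3 - 8*d^2 - d + 8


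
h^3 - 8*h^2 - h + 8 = (h - 8)*(h - 1)*(h + 1)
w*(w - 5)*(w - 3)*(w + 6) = w^4 - 2*w^3 - 33*w^2 + 90*w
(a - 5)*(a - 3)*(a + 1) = a^3 - 7*a^2 + 7*a + 15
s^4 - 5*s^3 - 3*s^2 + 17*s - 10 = (s - 5)*(s - 1)^2*(s + 2)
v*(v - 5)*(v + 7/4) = v^3 - 13*v^2/4 - 35*v/4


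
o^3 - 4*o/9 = o*(o - 2/3)*(o + 2/3)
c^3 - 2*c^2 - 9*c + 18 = (c - 3)*(c - 2)*(c + 3)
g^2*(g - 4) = g^3 - 4*g^2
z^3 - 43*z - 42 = (z - 7)*(z + 1)*(z + 6)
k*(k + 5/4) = k^2 + 5*k/4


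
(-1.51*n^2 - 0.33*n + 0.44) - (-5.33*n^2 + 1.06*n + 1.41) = 3.82*n^2 - 1.39*n - 0.97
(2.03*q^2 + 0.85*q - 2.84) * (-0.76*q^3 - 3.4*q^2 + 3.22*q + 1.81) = -1.5428*q^5 - 7.548*q^4 + 5.805*q^3 + 16.0673*q^2 - 7.6063*q - 5.1404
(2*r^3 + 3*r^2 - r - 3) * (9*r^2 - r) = 18*r^5 + 25*r^4 - 12*r^3 - 26*r^2 + 3*r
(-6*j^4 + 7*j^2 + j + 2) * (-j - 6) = 6*j^5 + 36*j^4 - 7*j^3 - 43*j^2 - 8*j - 12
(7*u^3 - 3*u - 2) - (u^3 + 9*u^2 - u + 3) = 6*u^3 - 9*u^2 - 2*u - 5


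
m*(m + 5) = m^2 + 5*m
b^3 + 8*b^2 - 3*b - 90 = (b - 3)*(b + 5)*(b + 6)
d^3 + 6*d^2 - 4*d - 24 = (d - 2)*(d + 2)*(d + 6)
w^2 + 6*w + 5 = (w + 1)*(w + 5)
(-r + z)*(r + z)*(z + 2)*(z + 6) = -r^2*z^2 - 8*r^2*z - 12*r^2 + z^4 + 8*z^3 + 12*z^2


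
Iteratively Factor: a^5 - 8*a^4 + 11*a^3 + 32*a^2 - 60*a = (a - 5)*(a^4 - 3*a^3 - 4*a^2 + 12*a) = (a - 5)*(a - 2)*(a^3 - a^2 - 6*a) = (a - 5)*(a - 2)*(a + 2)*(a^2 - 3*a) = a*(a - 5)*(a - 2)*(a + 2)*(a - 3)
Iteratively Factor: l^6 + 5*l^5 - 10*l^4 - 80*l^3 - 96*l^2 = (l)*(l^5 + 5*l^4 - 10*l^3 - 80*l^2 - 96*l) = l*(l + 3)*(l^4 + 2*l^3 - 16*l^2 - 32*l) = l*(l - 4)*(l + 3)*(l^3 + 6*l^2 + 8*l) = l*(l - 4)*(l + 3)*(l + 4)*(l^2 + 2*l) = l^2*(l - 4)*(l + 3)*(l + 4)*(l + 2)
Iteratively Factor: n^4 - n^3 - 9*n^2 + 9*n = (n - 3)*(n^3 + 2*n^2 - 3*n) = n*(n - 3)*(n^2 + 2*n - 3) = n*(n - 3)*(n + 3)*(n - 1)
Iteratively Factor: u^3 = (u)*(u^2) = u^2*(u)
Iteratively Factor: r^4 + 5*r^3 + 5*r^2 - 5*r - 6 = (r + 1)*(r^3 + 4*r^2 + r - 6) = (r + 1)*(r + 3)*(r^2 + r - 2) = (r + 1)*(r + 2)*(r + 3)*(r - 1)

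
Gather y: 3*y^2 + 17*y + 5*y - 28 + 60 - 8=3*y^2 + 22*y + 24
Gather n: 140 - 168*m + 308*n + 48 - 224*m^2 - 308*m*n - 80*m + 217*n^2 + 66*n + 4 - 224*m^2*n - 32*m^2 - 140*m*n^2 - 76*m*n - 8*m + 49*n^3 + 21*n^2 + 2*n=-256*m^2 - 256*m + 49*n^3 + n^2*(238 - 140*m) + n*(-224*m^2 - 384*m + 376) + 192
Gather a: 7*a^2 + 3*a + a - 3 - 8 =7*a^2 + 4*a - 11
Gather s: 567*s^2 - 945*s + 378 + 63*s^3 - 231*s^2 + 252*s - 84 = 63*s^3 + 336*s^2 - 693*s + 294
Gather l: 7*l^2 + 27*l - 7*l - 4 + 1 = 7*l^2 + 20*l - 3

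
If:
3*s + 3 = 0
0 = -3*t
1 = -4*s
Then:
No Solution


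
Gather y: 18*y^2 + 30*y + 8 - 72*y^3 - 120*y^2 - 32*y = -72*y^3 - 102*y^2 - 2*y + 8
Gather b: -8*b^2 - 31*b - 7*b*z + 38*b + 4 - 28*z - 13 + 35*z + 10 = -8*b^2 + b*(7 - 7*z) + 7*z + 1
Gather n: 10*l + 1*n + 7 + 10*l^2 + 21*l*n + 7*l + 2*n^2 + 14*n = 10*l^2 + 17*l + 2*n^2 + n*(21*l + 15) + 7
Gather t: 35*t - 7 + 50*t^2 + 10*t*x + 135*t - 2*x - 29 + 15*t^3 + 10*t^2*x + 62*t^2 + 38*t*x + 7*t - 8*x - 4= 15*t^3 + t^2*(10*x + 112) + t*(48*x + 177) - 10*x - 40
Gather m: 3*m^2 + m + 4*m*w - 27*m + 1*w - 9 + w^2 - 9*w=3*m^2 + m*(4*w - 26) + w^2 - 8*w - 9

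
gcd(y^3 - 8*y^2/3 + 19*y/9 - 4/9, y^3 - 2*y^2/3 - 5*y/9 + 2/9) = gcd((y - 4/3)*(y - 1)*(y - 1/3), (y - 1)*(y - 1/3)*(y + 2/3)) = y^2 - 4*y/3 + 1/3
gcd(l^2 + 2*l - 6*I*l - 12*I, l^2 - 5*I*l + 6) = l - 6*I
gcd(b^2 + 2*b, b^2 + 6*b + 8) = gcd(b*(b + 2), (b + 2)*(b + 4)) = b + 2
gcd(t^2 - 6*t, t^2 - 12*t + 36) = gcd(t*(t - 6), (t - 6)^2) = t - 6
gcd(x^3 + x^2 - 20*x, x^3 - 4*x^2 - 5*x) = x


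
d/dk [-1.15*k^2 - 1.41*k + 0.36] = -2.3*k - 1.41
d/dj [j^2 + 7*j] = 2*j + 7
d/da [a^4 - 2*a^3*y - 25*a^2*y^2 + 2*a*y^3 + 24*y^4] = 4*a^3 - 6*a^2*y - 50*a*y^2 + 2*y^3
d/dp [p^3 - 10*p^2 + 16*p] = 3*p^2 - 20*p + 16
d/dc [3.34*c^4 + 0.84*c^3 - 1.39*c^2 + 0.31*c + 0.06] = 13.36*c^3 + 2.52*c^2 - 2.78*c + 0.31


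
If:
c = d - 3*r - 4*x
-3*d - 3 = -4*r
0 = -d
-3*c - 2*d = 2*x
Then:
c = 9/20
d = 0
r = 3/4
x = -27/40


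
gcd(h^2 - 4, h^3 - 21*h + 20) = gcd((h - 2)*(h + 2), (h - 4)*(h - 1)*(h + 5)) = 1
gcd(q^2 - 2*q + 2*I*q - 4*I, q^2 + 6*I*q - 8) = q + 2*I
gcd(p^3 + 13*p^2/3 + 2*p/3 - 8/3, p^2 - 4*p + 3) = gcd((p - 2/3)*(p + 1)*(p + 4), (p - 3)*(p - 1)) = 1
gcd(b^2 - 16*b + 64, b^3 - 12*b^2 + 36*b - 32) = b - 8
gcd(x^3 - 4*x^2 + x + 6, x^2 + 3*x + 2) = x + 1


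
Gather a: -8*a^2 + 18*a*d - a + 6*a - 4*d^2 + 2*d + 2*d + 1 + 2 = -8*a^2 + a*(18*d + 5) - 4*d^2 + 4*d + 3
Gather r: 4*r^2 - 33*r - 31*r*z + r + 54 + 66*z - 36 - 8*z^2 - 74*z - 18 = 4*r^2 + r*(-31*z - 32) - 8*z^2 - 8*z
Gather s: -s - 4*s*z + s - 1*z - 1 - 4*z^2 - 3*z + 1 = -4*s*z - 4*z^2 - 4*z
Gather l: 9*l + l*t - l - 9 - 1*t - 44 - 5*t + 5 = l*(t + 8) - 6*t - 48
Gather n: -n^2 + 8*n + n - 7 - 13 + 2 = -n^2 + 9*n - 18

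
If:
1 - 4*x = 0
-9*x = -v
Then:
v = 9/4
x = 1/4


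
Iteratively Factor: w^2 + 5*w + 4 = (w + 4)*(w + 1)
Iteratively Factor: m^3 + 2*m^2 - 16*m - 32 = (m - 4)*(m^2 + 6*m + 8) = (m - 4)*(m + 4)*(m + 2)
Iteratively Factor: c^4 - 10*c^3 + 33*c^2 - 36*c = (c - 4)*(c^3 - 6*c^2 + 9*c) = c*(c - 4)*(c^2 - 6*c + 9) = c*(c - 4)*(c - 3)*(c - 3)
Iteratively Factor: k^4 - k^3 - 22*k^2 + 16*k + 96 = (k + 2)*(k^3 - 3*k^2 - 16*k + 48) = (k - 4)*(k + 2)*(k^2 + k - 12) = (k - 4)*(k + 2)*(k + 4)*(k - 3)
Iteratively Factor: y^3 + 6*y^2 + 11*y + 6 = (y + 1)*(y^2 + 5*y + 6) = (y + 1)*(y + 3)*(y + 2)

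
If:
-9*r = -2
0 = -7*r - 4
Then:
No Solution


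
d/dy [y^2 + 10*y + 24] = 2*y + 10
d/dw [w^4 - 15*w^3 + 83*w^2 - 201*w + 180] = 4*w^3 - 45*w^2 + 166*w - 201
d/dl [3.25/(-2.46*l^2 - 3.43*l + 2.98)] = (15.99*l + 11.1475)/(2.46*l^2 + 3.43*l - 2.98)^2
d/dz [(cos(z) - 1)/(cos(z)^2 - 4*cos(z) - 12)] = (cos(z)^2 - 2*cos(z) + 16)*sin(z)/(sin(z)^2 + 4*cos(z) + 11)^2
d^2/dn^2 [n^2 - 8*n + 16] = 2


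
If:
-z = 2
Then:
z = -2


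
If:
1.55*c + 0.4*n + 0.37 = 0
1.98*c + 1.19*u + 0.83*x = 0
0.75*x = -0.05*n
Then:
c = 3.87096774193548*x - 0.238709677419355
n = -15.0*x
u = 0.397180807806994 - 7.13824884792627*x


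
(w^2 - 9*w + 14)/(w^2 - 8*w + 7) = (w - 2)/(w - 1)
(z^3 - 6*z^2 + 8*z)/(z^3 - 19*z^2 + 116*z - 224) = z*(z - 2)/(z^2 - 15*z + 56)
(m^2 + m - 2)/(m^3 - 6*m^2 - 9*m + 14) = 1/(m - 7)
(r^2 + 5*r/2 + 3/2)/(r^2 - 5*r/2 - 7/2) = (2*r + 3)/(2*r - 7)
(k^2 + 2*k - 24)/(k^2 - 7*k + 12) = (k + 6)/(k - 3)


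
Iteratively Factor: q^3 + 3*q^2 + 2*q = (q + 2)*(q^2 + q) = (q + 1)*(q + 2)*(q)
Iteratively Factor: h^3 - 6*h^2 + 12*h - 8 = (h - 2)*(h^2 - 4*h + 4) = (h - 2)^2*(h - 2)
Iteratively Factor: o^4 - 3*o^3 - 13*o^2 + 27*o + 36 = (o - 4)*(o^3 + o^2 - 9*o - 9) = (o - 4)*(o - 3)*(o^2 + 4*o + 3) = (o - 4)*(o - 3)*(o + 1)*(o + 3)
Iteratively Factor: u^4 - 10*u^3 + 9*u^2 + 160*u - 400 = (u - 5)*(u^3 - 5*u^2 - 16*u + 80) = (u - 5)^2*(u^2 - 16) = (u - 5)^2*(u + 4)*(u - 4)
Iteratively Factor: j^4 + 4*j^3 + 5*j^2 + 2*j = (j + 1)*(j^3 + 3*j^2 + 2*j) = (j + 1)*(j + 2)*(j^2 + j) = j*(j + 1)*(j + 2)*(j + 1)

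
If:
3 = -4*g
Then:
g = -3/4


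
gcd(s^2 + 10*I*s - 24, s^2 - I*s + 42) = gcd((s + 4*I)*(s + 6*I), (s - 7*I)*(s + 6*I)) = s + 6*I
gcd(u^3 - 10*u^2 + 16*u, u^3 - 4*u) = u^2 - 2*u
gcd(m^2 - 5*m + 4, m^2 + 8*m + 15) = 1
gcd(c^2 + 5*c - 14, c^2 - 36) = 1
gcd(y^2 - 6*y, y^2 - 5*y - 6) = y - 6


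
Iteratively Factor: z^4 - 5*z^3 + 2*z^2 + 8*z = (z - 4)*(z^3 - z^2 - 2*z) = z*(z - 4)*(z^2 - z - 2) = z*(z - 4)*(z - 2)*(z + 1)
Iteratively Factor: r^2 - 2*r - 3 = (r - 3)*(r + 1)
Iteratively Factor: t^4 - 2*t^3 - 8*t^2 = (t + 2)*(t^3 - 4*t^2) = t*(t + 2)*(t^2 - 4*t) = t*(t - 4)*(t + 2)*(t)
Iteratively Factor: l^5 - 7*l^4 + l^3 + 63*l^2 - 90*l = (l - 2)*(l^4 - 5*l^3 - 9*l^2 + 45*l) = (l - 2)*(l + 3)*(l^3 - 8*l^2 + 15*l) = l*(l - 2)*(l + 3)*(l^2 - 8*l + 15) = l*(l - 3)*(l - 2)*(l + 3)*(l - 5)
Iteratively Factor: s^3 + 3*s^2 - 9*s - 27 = (s + 3)*(s^2 - 9) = (s - 3)*(s + 3)*(s + 3)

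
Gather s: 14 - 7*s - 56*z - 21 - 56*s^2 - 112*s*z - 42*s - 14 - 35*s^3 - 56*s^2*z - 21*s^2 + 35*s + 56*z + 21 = -35*s^3 + s^2*(-56*z - 77) + s*(-112*z - 14)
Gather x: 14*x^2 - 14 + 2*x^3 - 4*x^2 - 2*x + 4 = 2*x^3 + 10*x^2 - 2*x - 10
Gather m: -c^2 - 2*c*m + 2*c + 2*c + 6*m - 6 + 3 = -c^2 + 4*c + m*(6 - 2*c) - 3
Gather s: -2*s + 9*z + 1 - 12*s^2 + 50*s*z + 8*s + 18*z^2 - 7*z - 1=-12*s^2 + s*(50*z + 6) + 18*z^2 + 2*z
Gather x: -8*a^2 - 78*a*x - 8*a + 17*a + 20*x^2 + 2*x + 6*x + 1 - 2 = -8*a^2 + 9*a + 20*x^2 + x*(8 - 78*a) - 1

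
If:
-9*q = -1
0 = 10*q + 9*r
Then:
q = 1/9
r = -10/81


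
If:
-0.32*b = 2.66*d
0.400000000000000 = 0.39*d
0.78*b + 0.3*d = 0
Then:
No Solution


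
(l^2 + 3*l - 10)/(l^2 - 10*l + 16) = (l + 5)/(l - 8)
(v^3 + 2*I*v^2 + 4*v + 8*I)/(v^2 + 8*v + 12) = (v^3 + 2*I*v^2 + 4*v + 8*I)/(v^2 + 8*v + 12)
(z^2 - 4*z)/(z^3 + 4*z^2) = (z - 4)/(z*(z + 4))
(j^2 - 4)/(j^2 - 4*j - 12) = (j - 2)/(j - 6)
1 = 1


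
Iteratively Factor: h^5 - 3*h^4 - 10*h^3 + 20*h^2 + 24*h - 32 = (h + 2)*(h^4 - 5*h^3 + 20*h - 16) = (h - 2)*(h + 2)*(h^3 - 3*h^2 - 6*h + 8) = (h - 2)*(h + 2)^2*(h^2 - 5*h + 4) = (h - 2)*(h - 1)*(h + 2)^2*(h - 4)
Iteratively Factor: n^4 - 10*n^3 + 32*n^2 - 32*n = (n - 4)*(n^3 - 6*n^2 + 8*n) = n*(n - 4)*(n^2 - 6*n + 8) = n*(n - 4)^2*(n - 2)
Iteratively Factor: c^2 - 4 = (c + 2)*(c - 2)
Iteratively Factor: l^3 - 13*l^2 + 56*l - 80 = (l - 5)*(l^2 - 8*l + 16) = (l - 5)*(l - 4)*(l - 4)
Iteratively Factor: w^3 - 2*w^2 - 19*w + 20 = (w - 5)*(w^2 + 3*w - 4) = (w - 5)*(w + 4)*(w - 1)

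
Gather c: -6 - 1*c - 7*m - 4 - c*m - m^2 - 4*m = c*(-m - 1) - m^2 - 11*m - 10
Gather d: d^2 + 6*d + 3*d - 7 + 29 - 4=d^2 + 9*d + 18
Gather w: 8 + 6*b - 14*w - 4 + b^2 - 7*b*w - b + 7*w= b^2 + 5*b + w*(-7*b - 7) + 4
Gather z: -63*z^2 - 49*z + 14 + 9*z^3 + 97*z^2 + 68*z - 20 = 9*z^3 + 34*z^2 + 19*z - 6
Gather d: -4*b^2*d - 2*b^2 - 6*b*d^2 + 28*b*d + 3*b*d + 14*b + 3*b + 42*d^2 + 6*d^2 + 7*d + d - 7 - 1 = -2*b^2 + 17*b + d^2*(48 - 6*b) + d*(-4*b^2 + 31*b + 8) - 8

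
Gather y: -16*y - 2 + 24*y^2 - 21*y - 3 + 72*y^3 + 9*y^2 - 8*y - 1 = 72*y^3 + 33*y^2 - 45*y - 6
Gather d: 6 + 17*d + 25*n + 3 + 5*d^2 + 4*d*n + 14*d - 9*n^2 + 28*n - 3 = 5*d^2 + d*(4*n + 31) - 9*n^2 + 53*n + 6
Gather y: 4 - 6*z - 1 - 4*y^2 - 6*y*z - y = -4*y^2 + y*(-6*z - 1) - 6*z + 3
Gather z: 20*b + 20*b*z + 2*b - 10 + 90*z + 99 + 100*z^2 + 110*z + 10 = 22*b + 100*z^2 + z*(20*b + 200) + 99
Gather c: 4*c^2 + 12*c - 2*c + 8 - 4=4*c^2 + 10*c + 4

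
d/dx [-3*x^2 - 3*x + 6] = -6*x - 3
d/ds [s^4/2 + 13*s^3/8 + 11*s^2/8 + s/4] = 2*s^3 + 39*s^2/8 + 11*s/4 + 1/4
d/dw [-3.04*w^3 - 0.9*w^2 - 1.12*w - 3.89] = -9.12*w^2 - 1.8*w - 1.12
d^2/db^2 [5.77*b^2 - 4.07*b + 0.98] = 11.5400000000000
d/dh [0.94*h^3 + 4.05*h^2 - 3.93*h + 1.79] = 2.82*h^2 + 8.1*h - 3.93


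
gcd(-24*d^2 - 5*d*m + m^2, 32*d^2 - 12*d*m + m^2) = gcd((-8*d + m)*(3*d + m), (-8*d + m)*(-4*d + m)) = 8*d - m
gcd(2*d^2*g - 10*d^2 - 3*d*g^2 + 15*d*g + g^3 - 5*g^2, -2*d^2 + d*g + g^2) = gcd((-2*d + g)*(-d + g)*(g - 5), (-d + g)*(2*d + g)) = d - g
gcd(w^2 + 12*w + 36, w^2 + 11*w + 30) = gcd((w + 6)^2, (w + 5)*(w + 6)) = w + 6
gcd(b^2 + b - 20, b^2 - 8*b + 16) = b - 4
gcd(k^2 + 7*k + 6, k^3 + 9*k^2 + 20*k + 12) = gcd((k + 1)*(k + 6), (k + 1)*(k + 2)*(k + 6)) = k^2 + 7*k + 6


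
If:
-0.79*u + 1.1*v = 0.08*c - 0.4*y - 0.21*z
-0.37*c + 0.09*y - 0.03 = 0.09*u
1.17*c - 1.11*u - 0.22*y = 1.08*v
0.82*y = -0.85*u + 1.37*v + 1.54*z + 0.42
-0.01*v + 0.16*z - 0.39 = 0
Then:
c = 0.40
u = 0.74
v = -0.89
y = 2.74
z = 2.38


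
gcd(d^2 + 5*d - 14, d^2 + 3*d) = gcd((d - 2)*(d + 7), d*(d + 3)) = 1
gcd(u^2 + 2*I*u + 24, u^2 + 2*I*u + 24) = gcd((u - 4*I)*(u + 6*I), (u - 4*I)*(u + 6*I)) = u^2 + 2*I*u + 24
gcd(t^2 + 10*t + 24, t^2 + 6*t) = t + 6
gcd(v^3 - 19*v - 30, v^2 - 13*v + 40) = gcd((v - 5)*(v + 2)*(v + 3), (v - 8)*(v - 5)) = v - 5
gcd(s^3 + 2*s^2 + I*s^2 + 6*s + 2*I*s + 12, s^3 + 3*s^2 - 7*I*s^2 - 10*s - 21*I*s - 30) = s - 2*I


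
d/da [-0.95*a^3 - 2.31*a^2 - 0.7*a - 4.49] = -2.85*a^2 - 4.62*a - 0.7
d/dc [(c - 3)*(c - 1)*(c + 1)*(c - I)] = 4*c^3 + c^2*(-9 - 3*I) + c*(-2 + 6*I) + 3 + I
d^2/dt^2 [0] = 0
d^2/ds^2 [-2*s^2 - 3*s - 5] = -4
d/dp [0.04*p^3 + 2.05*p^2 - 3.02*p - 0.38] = 0.12*p^2 + 4.1*p - 3.02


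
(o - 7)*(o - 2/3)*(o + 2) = o^3 - 17*o^2/3 - 32*o/3 + 28/3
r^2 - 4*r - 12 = (r - 6)*(r + 2)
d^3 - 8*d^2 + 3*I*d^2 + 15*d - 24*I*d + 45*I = (d - 5)*(d - 3)*(d + 3*I)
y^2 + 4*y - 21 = (y - 3)*(y + 7)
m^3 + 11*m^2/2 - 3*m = m*(m - 1/2)*(m + 6)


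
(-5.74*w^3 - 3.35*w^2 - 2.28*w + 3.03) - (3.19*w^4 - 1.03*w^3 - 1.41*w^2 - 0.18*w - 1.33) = -3.19*w^4 - 4.71*w^3 - 1.94*w^2 - 2.1*w + 4.36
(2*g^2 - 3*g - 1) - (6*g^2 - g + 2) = -4*g^2 - 2*g - 3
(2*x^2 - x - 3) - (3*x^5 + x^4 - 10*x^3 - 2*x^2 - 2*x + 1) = -3*x^5 - x^4 + 10*x^3 + 4*x^2 + x - 4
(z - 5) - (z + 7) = -12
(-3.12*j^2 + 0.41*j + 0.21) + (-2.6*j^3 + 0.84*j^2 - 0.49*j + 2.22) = -2.6*j^3 - 2.28*j^2 - 0.08*j + 2.43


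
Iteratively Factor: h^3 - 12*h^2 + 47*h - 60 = (h - 4)*(h^2 - 8*h + 15) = (h - 5)*(h - 4)*(h - 3)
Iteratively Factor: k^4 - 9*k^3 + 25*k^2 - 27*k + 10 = (k - 5)*(k^3 - 4*k^2 + 5*k - 2) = (k - 5)*(k - 1)*(k^2 - 3*k + 2) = (k - 5)*(k - 2)*(k - 1)*(k - 1)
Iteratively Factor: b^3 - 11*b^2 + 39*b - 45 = (b - 3)*(b^2 - 8*b + 15) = (b - 3)^2*(b - 5)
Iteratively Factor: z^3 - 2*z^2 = (z)*(z^2 - 2*z) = z*(z - 2)*(z)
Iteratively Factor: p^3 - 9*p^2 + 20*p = (p - 4)*(p^2 - 5*p) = p*(p - 4)*(p - 5)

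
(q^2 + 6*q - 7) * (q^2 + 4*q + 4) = q^4 + 10*q^3 + 21*q^2 - 4*q - 28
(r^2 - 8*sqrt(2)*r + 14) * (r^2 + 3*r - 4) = r^4 - 8*sqrt(2)*r^3 + 3*r^3 - 24*sqrt(2)*r^2 + 10*r^2 + 42*r + 32*sqrt(2)*r - 56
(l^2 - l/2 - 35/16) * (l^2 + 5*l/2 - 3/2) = l^4 + 2*l^3 - 79*l^2/16 - 151*l/32 + 105/32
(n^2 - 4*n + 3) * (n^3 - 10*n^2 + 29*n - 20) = n^5 - 14*n^4 + 72*n^3 - 166*n^2 + 167*n - 60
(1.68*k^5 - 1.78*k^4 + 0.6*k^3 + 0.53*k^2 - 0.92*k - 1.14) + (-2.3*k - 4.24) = 1.68*k^5 - 1.78*k^4 + 0.6*k^3 + 0.53*k^2 - 3.22*k - 5.38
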